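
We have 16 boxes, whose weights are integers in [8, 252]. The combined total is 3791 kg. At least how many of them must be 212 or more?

11

If only k of them are at least 212, the other 16 − k are at most 211, so the total is at most k·252 + (16 − k)·211.
This must reach 3791, so k·252 + (16 − k)·211 ≥ 3791, giving k ≥ 11.
Exactly 11 works: 11 values at 252 and 5 at 211 total 3827; lower one of the high values by 36 (still ≥ 212) to hit 3791.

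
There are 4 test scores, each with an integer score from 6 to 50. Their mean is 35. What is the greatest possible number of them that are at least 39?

The total is 4 × 35 = 140.
With k values at 39 or above and the rest at least 6, the sum is at least 24 + 33k.
Since the sum is 140, we need 33k ≤ 116, i.e. k ≤ 3.
k = 3 is achieved by 3 values at 39 and 1 at 6, total 123; add 17 to one value (staying below 39) to reach 140.

3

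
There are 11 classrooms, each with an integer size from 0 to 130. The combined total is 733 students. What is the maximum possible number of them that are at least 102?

7

Suppose k of them are at least 102. Those contribute at least 102 each and the other 11 − k at least 0 each.
So the total is at least 102k + 0(11 − k) = 0 + 102k. This must be ≤ 733, giving k ≤ 7.
k = 7 is achieved by 7 values at 102 and 4 at 0, total 714; add 19 to one value (staying below 102) to reach 733.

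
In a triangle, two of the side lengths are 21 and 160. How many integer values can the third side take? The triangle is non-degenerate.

The triangle inequality gives |21 − 160| < c < 21 + 160, i.e. 139 < c < 181.
So c can be any integer from 140 to 180: 41 values.

41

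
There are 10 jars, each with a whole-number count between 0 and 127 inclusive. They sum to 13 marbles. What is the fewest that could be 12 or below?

9

Each value above 12 is at least 13, contributing at least 13 − 0 = 13 above the floor 0.
The sum exceeds the floor total 0 by 13, so at most ⌊13/13⌋ = 1 exceed 12, and at least 9 are ≤ 12.
Exactly 9 works: 9 values at 0 and 1 at 13 total 13.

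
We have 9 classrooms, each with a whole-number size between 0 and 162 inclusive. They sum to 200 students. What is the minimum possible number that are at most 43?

Each value above 43 is at least 44, contributing at least 44 − 0 = 44 above the floor 0.
The sum exceeds the floor total 0 by 200, so at most ⌊200/44⌋ = 4 exceed 43, and at least 5 are ≤ 43.
Exactly 5 works: 5 values at 0 and 4 at 44 total 176; raise one of the low values by 24 (still ≤ 43) to hit 200.

5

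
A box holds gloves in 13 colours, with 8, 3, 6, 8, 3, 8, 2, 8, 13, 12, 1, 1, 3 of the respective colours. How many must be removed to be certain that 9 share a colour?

In the worst case you take as many as possible of each colour without reaching 9: 8 + 3 + 6 + 8 + 3 + 8 + 2 + 8 + 8 + 8 + 1 + 1 + 3 = 67.
The next one must give 9 of some colour, so 67 + 1 = 68.

68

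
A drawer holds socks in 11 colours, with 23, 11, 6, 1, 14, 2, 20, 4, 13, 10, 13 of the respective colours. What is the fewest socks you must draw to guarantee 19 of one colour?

In the worst case you take as many as possible of each colour without reaching 19: 18 + 11 + 6 + 1 + 14 + 2 + 18 + 4 + 13 + 10 + 13 = 110.
The next one must give 19 of some colour, so 110 + 1 = 111.

111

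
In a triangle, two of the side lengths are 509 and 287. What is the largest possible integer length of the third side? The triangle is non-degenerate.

795

The third side must be less than 509 + 287 = 796.
The largest integer below 796 is 795.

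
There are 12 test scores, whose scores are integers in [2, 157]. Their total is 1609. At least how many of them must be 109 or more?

Suppose at most 12 − j of them reach 109; then j values are ≤ 108 and the rest ≤ 157.
The total is then ≤ 108·j + 157·(12 − j) = 1884 − 49j. For this to be ≥ 1609 we need j ≤ 5, so at least 12 − 5 = 7 must reach 109.
Exactly 7 works: 7 values at 157 and 5 at 108 total 1639; lower one of the high values by 30 (still ≥ 109) to hit 1609.

7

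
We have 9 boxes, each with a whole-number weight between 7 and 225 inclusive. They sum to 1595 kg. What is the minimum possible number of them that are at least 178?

1

Each value short of 178 is at most 177, costing at least 225 − 177 = 48 against the maximum total of 2025.
We can afford to lose at most 2025 − 1595 = 430, so at most ⌊430/48⌋ = 8 fall short, and at least 1 are ≥ 178.
Exactly 1 works: 1 value at 225 and 8 at 177 total 1641; lower one of the high values by 46 (still ≥ 178) to hit 1595.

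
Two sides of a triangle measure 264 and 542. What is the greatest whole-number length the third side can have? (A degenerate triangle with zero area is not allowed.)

The third side must be less than 264 + 542 = 806.
The largest integer below 806 is 805.

805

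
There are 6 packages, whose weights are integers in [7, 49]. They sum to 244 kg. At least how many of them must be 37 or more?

3

Each value short of 37 is at most 36, costing at least 49 − 36 = 13 against the maximum total of 294.
We can afford to lose at most 294 − 244 = 50, so at most ⌊50/13⌋ = 3 fall short, and at least 3 are ≥ 37.
Exactly 3 works: 3 values at 49 and 3 at 36 total 255; lower one of the high values by 11 (still ≥ 37) to hit 244.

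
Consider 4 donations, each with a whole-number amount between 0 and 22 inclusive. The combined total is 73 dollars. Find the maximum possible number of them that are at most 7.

1

Each value at 7 or below falls at least 22 − 7 = 15 short of the ceiling 22.
The ceiling total is 4 × 22 = 88, and we need 73, so at most ⌊(88 − 73)/15⌋ = 1 can be that low.
k = 1 is achieved by 1 value at 7 and 3 at 22, total 73.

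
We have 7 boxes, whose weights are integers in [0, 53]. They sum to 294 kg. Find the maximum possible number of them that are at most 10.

1

Suppose k of them are at most 10. Those contribute at most 10 each and the rest at most 53 each.
So the total is at most 10k + 53(7 − k) = 371 − 43k. This must still be ≥ 294, so k ≤ 1.
k = 1 is achieved by 1 value at 10 and 6 at 53, total 328; lower one of the 53's by 34 (still > 10) to reach 294.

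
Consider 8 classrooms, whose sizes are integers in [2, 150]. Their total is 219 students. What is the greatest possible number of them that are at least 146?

1

If k of the values are ≥ 146, the total is ≥ 146k + 2(8 − k).
Setting 146k + 2(8 − k) ≤ 219 gives 144k ≤ 203, so k ≤ 1.
k = 1 is achieved by 1 value at 146 and 7 at 2, total 160; add 59 to one value (staying below 146) to reach 219.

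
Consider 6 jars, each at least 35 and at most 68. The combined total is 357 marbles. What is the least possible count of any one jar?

35

To make one jar as small as possible, make the other 5 as large as possible.
The other 5 can take up 5 × 68 = 340 ≥ 357 − 35, so one jar can sit at its floor of 35.
Achievable: one at 35 and the other 5 totalling 322, which fits since 5 × 35 ≤ 322 ≤ 5 × 68.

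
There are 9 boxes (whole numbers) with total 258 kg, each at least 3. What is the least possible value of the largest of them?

29

The 9 values sum to 258, so their maximum is at least ⌈258/9⌉ = 29.
Taking 3 copies of 28 and 6 copies of 29 gives exactly 258, so 29 is attained.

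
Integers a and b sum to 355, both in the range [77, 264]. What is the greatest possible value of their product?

For a fixed sum, the product ab is largest when a and b are as close as possible.
Taking a = 177 and b = 178 (both in [77, 264]) gives ab = 31506.

31506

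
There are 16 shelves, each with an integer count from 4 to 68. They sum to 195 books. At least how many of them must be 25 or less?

11

If only k of them are at most 25, the other 16 − k are at least 26, so the total is at least (16 − k)·26 + k·4.
This is ≤ 195, so (16 − k)·26 + 4k ≤ 195, which gives k ≥ 11.
Exactly 11 works: 11 values at 4 and 5 at 26 total 174; raise one of the low values by 21 (still ≤ 25) to hit 195.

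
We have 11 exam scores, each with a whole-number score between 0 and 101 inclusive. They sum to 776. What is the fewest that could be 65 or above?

2

Each value short of 65 is at most 64, costing at least 101 − 64 = 37 against the maximum total of 1111.
We can afford to lose at most 1111 − 776 = 335, so at most ⌊335/37⌋ = 9 fall short, and at least 2 are ≥ 65.
Exactly 2 works: 2 values at 101 and 9 at 64 total 778; lower one of the high values by 2 (still ≥ 65) to hit 776.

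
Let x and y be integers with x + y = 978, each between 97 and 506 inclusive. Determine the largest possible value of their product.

239121

For a fixed sum, the product xy is largest when x and y are as close as possible.
Taking x = 489 and y = 489 (both in [97, 506]) gives xy = 239121.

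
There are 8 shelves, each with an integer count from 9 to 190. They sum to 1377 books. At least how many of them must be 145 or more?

Suppose at most 8 − j of them reach 145; then j values are ≤ 144 and the rest ≤ 190.
The total is then ≤ 144·j + 190·(8 − j) = 1520 − 46j. For this to be ≥ 1377 we need j ≤ 3, so at least 8 − 3 = 5 must reach 145.
Exactly 5 works: 5 values at 190 and 3 at 144 total 1382; lower one of the high values by 5 (still ≥ 145) to hit 1377.

5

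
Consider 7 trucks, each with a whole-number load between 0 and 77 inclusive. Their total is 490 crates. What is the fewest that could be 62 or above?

Suppose at most 7 − j of them reach 62; then j values are ≤ 61 and the rest ≤ 77.
The total is then ≤ 61·j + 77·(7 − j) = 539 − 16j. For this to be ≥ 490 we need j ≤ 3, so at least 7 − 3 = 4 must reach 62.
Exactly 4 works: 4 values at 77 and 3 at 61 total 491; lower one of the high values by 1 (still ≥ 62) to hit 490.

4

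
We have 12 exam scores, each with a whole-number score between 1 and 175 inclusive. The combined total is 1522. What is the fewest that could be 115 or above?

Each value short of 115 is at most 114, costing at least 175 − 114 = 61 against the maximum total of 2100.
We can afford to lose at most 2100 − 1522 = 578, so at most ⌊578/61⌋ = 9 fall short, and at least 3 are ≥ 115.
Exactly 3 works: 3 values at 175 and 9 at 114 total 1551; lower one of the high values by 29 (still ≥ 115) to hit 1522.

3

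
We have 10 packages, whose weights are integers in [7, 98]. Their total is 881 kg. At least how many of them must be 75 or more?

6

Suppose at most 10 − j of them reach 75; then j values are ≤ 74 and the rest ≤ 98.
The total is then ≤ 74·j + 98·(10 − j) = 980 − 24j. For this to be ≥ 881 we need j ≤ 4, so at least 10 − 4 = 6 must reach 75.
Exactly 6 works: 6 values at 98 and 4 at 74 total 884; lower one of the high values by 3 (still ≥ 75) to hit 881.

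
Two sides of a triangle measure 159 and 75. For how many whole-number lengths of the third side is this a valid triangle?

The triangle inequality gives |159 − 75| < c < 159 + 75, i.e. 84 < c < 234.
So c can be any integer from 85 to 233: 149 values.

149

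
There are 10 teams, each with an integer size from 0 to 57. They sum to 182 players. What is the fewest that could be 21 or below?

2

Let j be the number exceeding 21. Then the total is ≥ 22·j + 0·(10 − j) = 0 + 22j.
So 22j ≤ 182 and j ≤ 8; hence at least 10 − 8 = 2 are ≤ 21.
Exactly 2 works: 2 values at 0 and 8 at 22 total 176; raise one of the low values by 6 (still ≤ 21) to hit 182.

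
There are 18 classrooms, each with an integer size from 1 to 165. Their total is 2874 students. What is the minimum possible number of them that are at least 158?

6

Suppose at most 18 − j of them reach 158; then j values are ≤ 157 and the rest ≤ 165.
The total is then ≤ 157·j + 165·(18 − j) = 2970 − 8j. For this to be ≥ 2874 we need j ≤ 12, so at least 18 − 12 = 6 must reach 158.
Exactly 6 works: 6 values at 165 and 12 at 157 total 2874.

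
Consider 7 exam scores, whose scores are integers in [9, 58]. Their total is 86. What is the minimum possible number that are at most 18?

5

Each value above 18 is at least 19, contributing at least 19 − 9 = 10 above the floor 9.
The sum exceeds the floor total 63 by 23, so at most ⌊23/10⌋ = 2 exceed 18, and at least 5 are ≤ 18.
Exactly 5 works: 5 values at 9 and 2 at 19 total 83; raise one of the low values by 3 (still ≤ 18) to hit 86.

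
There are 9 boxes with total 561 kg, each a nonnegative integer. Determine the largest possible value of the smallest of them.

The 9 values sum to 561, so their minimum is at most ⌊561/9⌋ = 62.
Taking 6 copies of 62 and 3 copies of 63 gives exactly 561, so 62 is attained.

62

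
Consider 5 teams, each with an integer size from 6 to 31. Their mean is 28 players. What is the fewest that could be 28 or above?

2

The total is 5 × 28 = 140.
If only k of them are at least 28, the other 5 − k are at most 27, so the total is at most k·31 + (5 − k)·27.
This must reach 140, so k·31 + (5 − k)·27 ≥ 140, giving k ≥ 2.
Exactly 2 works: 2 values at 31 and 3 at 27 total 143; lower one of the high values by 3 (still ≥ 28) to hit 140.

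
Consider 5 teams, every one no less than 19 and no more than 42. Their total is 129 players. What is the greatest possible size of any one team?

42

To make one team as large as possible, make the other 4 as small as possible.
The other 4 contribute at least 4 × 19 = 76, leaving at most 129 − 76 = 53.
But each team is capped at 42, so the maximum is 42.
Achievable: one at 42 and the other 4 totalling 87, which fits since 4 × 19 ≤ 87 ≤ 4 × 42.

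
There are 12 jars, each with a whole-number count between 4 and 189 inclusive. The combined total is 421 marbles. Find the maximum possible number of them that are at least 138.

With k values at 138 or above and the rest at least 4, the sum is at least 48 + 134k.
Since the sum is 421, we need 134k ≤ 373, i.e. k ≤ 2.
k = 2 is achieved by 2 values at 138 and 10 at 4, total 316; add 105 to one value (staying below 138) to reach 421.

2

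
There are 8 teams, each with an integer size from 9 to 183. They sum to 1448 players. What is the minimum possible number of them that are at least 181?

Each value short of 181 is at most 180, costing at least 183 − 180 = 3 against the maximum total of 1464.
We can afford to lose at most 1464 − 1448 = 16, so at most ⌊16/3⌋ = 5 fall short, and at least 3 are ≥ 181.
Exactly 3 works: 3 values at 183 and 5 at 180 total 1449; lower one of the high values by 1 (still ≥ 181) to hit 1448.

3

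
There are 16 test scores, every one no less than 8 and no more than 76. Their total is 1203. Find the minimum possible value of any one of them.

63

Minimizing one value means maximizing the remaining 15.
The other 15 contribute at most 15 × 76 = 1140, leaving at least 1203 − 1140 = 63.
Since 63 ≥ 8, this is achievable: one at 63 and 15 at 76.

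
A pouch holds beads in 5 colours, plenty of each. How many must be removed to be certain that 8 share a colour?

36

In the worst case you draw 7 of each of the 5 colours: 5 × 7 = 35.
One more forces 8 of some colour, so 35 + 1 = 36.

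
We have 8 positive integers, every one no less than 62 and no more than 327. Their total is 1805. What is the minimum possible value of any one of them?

Minimizing one value means maximizing the remaining 7.
The other 7 can take up 7 × 327 = 2289 ≥ 1805 − 62, so one integer can sit at its floor of 62.
Achievable: one at 62 and the other 7 totalling 1743, which fits since 7 × 62 ≤ 1743 ≤ 7 × 327.

62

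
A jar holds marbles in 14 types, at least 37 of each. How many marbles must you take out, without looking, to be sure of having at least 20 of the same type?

267

You could draw 19 of every type without reaching 20 of any — 266 in all.
One more forces 20 of some type, so 266 + 1 = 267.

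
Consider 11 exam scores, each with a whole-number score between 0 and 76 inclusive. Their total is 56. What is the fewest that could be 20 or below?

9

If only k of them are at most 20, the other 11 − k are at least 21, so the total is at least (11 − k)·21 + k·0.
This is ≤ 56, so (11 − k)·21 + 0k ≤ 56, which gives k ≥ 9.
Exactly 9 works: 9 values at 0 and 2 at 21 total 42; raise one of the low values by 14 (still ≤ 20) to hit 56.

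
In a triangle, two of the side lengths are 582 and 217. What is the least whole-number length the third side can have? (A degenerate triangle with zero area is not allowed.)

The third side must exceed |582 − 217| = 365.
The smallest integer above 365 is 366.

366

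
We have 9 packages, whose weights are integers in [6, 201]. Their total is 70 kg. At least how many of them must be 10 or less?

Each value above 10 is at least 11, contributing at least 11 − 6 = 5 above the floor 6.
The sum exceeds the floor total 54 by 16, so at most ⌊16/5⌋ = 3 exceed 10, and at least 6 are ≤ 10.
Exactly 6 works: 6 values at 6 and 3 at 11 total 69; raise one of the low values by 1 (still ≤ 10) to hit 70.

6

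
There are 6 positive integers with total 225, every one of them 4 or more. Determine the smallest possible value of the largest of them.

38

Some value must be at least ⌈225/6⌉ = 38, since 6 × 37 = 222 < 225.
Equality holds with 3 values of 38 and 3 values of 37.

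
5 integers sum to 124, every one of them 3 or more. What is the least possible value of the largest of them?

Some value must be at least ⌈124/5⌉ = 25, since 5 × 24 = 120 < 124.
Achievable: 4 of them at 25 and 1 at 24 total 124.

25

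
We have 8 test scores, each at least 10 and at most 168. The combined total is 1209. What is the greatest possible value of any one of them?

To make one score as large as possible, make the other 7 as small as possible.
The other 7 contribute at least 7 × 10 = 70, leaving at most 1209 − 70 = 1139.
But each score is capped at 168, so the maximum is 168.
Achievable: one at 168 and the other 7 totalling 1041, which fits since 7 × 10 ≤ 1041 ≤ 7 × 168.

168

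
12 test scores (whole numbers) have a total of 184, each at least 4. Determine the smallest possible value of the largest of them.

Some value must be at least ⌈184/12⌉ = 16, since 12 × 15 = 180 < 184.
Taking 8 copies of 15 and 4 copies of 16 gives exactly 184, so 16 is attained.

16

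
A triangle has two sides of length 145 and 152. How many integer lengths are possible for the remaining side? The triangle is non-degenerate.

289

The triangle inequality gives |145 − 152| < c < 145 + 152, i.e. 7 < c < 297.
So c can be any integer from 8 to 296: 289 values.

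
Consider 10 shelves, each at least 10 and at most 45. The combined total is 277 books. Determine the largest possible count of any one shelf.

Maximizing one value means minimizing the remaining 9.
The other 9 contribute at least 9 × 10 = 90, leaving at most 277 − 90 = 187.
But each shelf is capped at 45, so the maximum is 45.
Achievable: one at 45 and the other 9 totalling 232, which fits since 9 × 10 ≤ 232 ≤ 9 × 45.

45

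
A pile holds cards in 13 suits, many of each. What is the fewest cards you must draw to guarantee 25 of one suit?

In the worst case you draw 24 of each of the 13 suits: 13 × 24 = 312.
One more forces 25 of some suit, so 312 + 1 = 313.

313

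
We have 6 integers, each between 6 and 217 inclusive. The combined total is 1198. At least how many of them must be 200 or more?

If only k of them are at least 200, the other 6 − k are at most 199, so the total is at most k·217 + (6 − k)·199.
This must reach 1198, so k·217 + (6 − k)·199 ≥ 1198, giving k ≥ 1.
Exactly 1 works: 1 value at 217 and 5 at 199 total 1212; lower one of the high values by 14 (still ≥ 200) to hit 1198.

1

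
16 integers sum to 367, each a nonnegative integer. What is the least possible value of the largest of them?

23

The average is 367/16 > 22, so not all 16 can be 22 or less; the largest is ≥ 23.
Equality holds with 15 values of 23 and 1 value of 22.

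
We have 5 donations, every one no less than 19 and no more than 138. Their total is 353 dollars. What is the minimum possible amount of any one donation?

19

Minimizing one value means maximizing the remaining 4.
The other 4 can take up 4 × 138 = 552 ≥ 353 − 19, so one donation can sit at its floor of 19.
Achievable: one at 19 and the other 4 totalling 334, which fits since 4 × 19 ≤ 334 ≤ 4 × 138.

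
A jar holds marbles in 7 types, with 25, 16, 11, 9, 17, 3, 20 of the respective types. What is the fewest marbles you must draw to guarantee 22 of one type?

98

In the worst case you take as many as possible of each type without reaching 22: 21 + 16 + 11 + 9 + 17 + 3 + 20 = 97.
The next one must give 22 of some type, so 97 + 1 = 98.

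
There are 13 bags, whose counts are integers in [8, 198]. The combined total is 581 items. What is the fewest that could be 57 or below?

4

If only k of them are at most 57, the other 13 − k are at least 58, so the total is at least (13 − k)·58 + k·8.
This is ≤ 581, so (13 − k)·58 + 8k ≤ 581, which gives k ≥ 4.
Exactly 4 works: 4 values at 8 and 9 at 58 total 554; raise one of the low values by 27 (still ≤ 57) to hit 581.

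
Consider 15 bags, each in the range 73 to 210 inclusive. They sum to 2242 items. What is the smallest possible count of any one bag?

To make one bag as small as possible, make the other 14 as large as possible.
The other 14 can take up 14 × 210 = 2940 ≥ 2242 − 73, so one bag can sit at its floor of 73.
Achievable: one at 73 and the other 14 totalling 2169, which fits since 14 × 73 ≤ 2169 ≤ 14 × 210.

73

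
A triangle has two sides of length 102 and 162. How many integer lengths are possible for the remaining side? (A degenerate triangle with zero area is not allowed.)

203

The triangle inequality gives |102 − 162| < c < 102 + 162, i.e. 60 < c < 264.
So c can be any integer from 61 to 263: 203 values.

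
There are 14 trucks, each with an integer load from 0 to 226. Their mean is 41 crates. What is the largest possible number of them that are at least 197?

The total is 14 × 41 = 574.
With k values at 197 or above and the rest at least 0, the sum is at least 0 + 197k.
Since the sum is 574, we need 197k ≤ 574, i.e. k ≤ 2.
k = 2 is achieved by 2 values at 197 and 12 at 0, total 394; add 180 to one value (staying below 197) to reach 574.

2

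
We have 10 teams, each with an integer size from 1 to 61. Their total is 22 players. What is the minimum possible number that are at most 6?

8

Let j be the number exceeding 6. Then the total is ≥ 7·j + 1·(10 − j) = 10 + 6j.
So 6j ≤ 12 and j ≤ 2; hence at least 10 − 2 = 8 are ≤ 6.
Exactly 8 works: 8 values at 1 and 2 at 7 total 22.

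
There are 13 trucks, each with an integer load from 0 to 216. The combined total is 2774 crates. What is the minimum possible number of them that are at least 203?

11

Each value short of 203 is at most 202, costing at least 216 − 202 = 14 against the maximum total of 2808.
We can afford to lose at most 2808 − 2774 = 34, so at most ⌊34/14⌋ = 2 fall short, and at least 11 are ≥ 203.
Exactly 11 works: 11 values at 216 and 2 at 202 total 2780; lower one of the high values by 6 (still ≥ 203) to hit 2774.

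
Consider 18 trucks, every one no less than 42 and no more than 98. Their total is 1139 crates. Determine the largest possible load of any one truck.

98

To make one truck as large as possible, make the other 17 as small as possible.
The other 17 contribute at least 17 × 42 = 714, leaving at most 1139 − 714 = 425.
But each truck is capped at 98, so the maximum is 98.
Achievable: one at 98 and the other 17 totalling 1041, which fits since 17 × 42 ≤ 1041 ≤ 17 × 98.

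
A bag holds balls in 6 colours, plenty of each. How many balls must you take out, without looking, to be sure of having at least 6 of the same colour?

31

You could draw 5 of every colour without reaching 6 of any — 30 in all.
One more forces 6 of some colour, so 30 + 1 = 31.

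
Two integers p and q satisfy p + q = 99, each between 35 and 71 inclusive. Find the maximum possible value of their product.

2450

For a fixed sum, the product pq is largest when p and q are as close as possible.
Taking p = 49 and q = 50 (both in [35, 71]) gives pq = 2450.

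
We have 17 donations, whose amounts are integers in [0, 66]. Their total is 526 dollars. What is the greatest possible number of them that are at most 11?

10

Suppose k of them are at most 11. Those contribute at most 11 each and the rest at most 66 each.
So the total is at most 11k + 66(17 − k) = 1122 − 55k. This must still be ≥ 526, so k ≤ 10.
k = 10 is achieved by 10 values at 11 and 7 at 66, total 572; lower one of the 66's by 46 (still > 11) to reach 526.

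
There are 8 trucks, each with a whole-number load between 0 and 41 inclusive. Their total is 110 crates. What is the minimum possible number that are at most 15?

If only k of them are at most 15, the other 8 − k are at least 16, so the total is at least (8 − k)·16 + k·0.
This is ≤ 110, so (8 − k)·16 + 0k ≤ 110, which gives k ≥ 2.
Exactly 2 works: 2 values at 0 and 6 at 16 total 96; raise one of the low values by 14 (still ≤ 15) to hit 110.

2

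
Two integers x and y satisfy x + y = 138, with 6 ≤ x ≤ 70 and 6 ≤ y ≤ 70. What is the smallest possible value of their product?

4760

xy = x(138 − x) is concave in x, so over [68, 70] it is minimized at an endpoint.
At the endpoint x = 68, y = 138 − 68 = 70, so xy = 68 × 70 = 4760.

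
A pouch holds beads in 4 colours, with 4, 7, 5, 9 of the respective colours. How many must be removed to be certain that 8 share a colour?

In the worst case you take as many as possible of each colour without reaching 8: 4 + 7 + 5 + 7 = 23.
The next one must give 8 of some colour, so 23 + 1 = 24.

24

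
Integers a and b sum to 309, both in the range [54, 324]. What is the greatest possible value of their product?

23870

With a + b fixed, ab peaks when the two are closest together.
Taking a = 154 and b = 155 (both in [54, 324]) gives ab = 23870.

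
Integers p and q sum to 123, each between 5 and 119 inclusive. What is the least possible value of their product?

pq = p(123 − p) is concave in p, so over [5, 118] it is minimized at an endpoint.
At the endpoint p = 5, q = 123 − 5 = 118, so pq = 5 × 118 = 590.

590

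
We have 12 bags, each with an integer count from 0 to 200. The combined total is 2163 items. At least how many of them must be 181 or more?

If only k of them are at least 181, the other 12 − k are at most 180, so the total is at most k·200 + (12 − k)·180.
This must reach 2163, so k·200 + (12 − k)·180 ≥ 2163, giving k ≥ 1.
Exactly 1 works: 1 value at 200 and 11 at 180 total 2180; lower one of the high values by 17 (still ≥ 181) to hit 2163.

1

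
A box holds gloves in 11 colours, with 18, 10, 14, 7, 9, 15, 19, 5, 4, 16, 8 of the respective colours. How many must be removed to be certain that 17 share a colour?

In the worst case you take as many as possible of each colour without reaching 17: 16 + 10 + 14 + 7 + 9 + 15 + 16 + 5 + 4 + 16 + 8 = 120.
The next one must give 17 of some colour, so 120 + 1 = 121.

121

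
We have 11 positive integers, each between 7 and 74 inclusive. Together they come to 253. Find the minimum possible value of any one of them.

Minimizing one value means maximizing the remaining 10.
The other 10 can take up 10 × 74 = 740 ≥ 253 − 7, so one integer can sit at its floor of 7.
Achievable: one at 7 and the other 10 totalling 246, which fits since 10 × 7 ≤ 246 ≤ 10 × 74.

7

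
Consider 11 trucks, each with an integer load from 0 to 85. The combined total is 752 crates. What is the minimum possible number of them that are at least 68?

1

Each value short of 68 is at most 67, costing at least 85 − 67 = 18 against the maximum total of 935.
We can afford to lose at most 935 − 752 = 183, so at most ⌊183/18⌋ = 10 fall short, and at least 1 are ≥ 68.
Exactly 1 works: 1 value at 85 and 10 at 67 total 755; lower one of the high values by 3 (still ≥ 68) to hit 752.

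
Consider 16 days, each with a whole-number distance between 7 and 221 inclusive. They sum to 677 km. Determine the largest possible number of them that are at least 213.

2

Suppose k of them are at least 213. Those contribute at least 213 each and the other 16 − k at least 7 each.
So the total is at least 213k + 7(16 − k) = 112 + 206k. This must be ≤ 677, giving k ≤ 2.
k = 2 is achieved by 2 values at 213 and 14 at 7, total 524; add 153 to one value (staying below 213) to reach 677.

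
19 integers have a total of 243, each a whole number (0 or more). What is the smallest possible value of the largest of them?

13

The 19 values sum to 243, so their maximum is at least ⌈243/19⌉ = 13.
Taking 4 copies of 12 and 15 copies of 13 gives exactly 243, so 13 is attained.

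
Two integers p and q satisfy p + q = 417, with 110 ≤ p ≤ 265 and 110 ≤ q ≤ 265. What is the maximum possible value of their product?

43472

For a fixed sum, the product pq is largest when p and q are as close as possible.
Taking p = 208 and q = 209 (both in [110, 265]) gives pq = 43472.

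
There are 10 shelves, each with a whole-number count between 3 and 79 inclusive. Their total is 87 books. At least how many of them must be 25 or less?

8

If only k of them are at most 25, the other 10 − k are at least 26, so the total is at least (10 − k)·26 + k·3.
This is ≤ 87, so (10 − k)·26 + 3k ≤ 87, which gives k ≥ 8.
Exactly 8 works: 8 values at 3 and 2 at 26 total 76; raise one of the low values by 11 (still ≤ 25) to hit 87.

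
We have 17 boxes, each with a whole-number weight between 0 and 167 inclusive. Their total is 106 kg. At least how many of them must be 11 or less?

Let j be the number exceeding 11. Then the total is ≥ 12·j + 0·(17 − j) = 0 + 12j.
So 12j ≤ 106 and j ≤ 8; hence at least 17 − 8 = 9 are ≤ 11.
Exactly 9 works: 9 values at 0 and 8 at 12 total 96; raise one of the low values by 10 (still ≤ 11) to hit 106.

9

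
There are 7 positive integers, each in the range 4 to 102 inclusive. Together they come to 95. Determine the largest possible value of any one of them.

Maximizing one value means minimizing the remaining 6.
The other 6 contribute at least 6 × 4 = 24, leaving at most 95 − 24 = 71.
Since 71 ≤ 102, this is achievable: one at 71 and 6 at 4.

71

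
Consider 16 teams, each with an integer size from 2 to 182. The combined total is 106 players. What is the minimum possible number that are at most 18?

Let j be the number exceeding 18. Then the total is ≥ 19·j + 2·(16 − j) = 32 + 17j.
So 17j ≤ 74 and j ≤ 4; hence at least 16 − 4 = 12 are ≤ 18.
Exactly 12 works: 12 values at 2 and 4 at 19 total 100; raise one of the low values by 6 (still ≤ 18) to hit 106.

12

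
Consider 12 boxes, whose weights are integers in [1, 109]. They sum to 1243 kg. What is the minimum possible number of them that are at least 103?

3

Suppose at most 12 − j of them reach 103; then j values are ≤ 102 and the rest ≤ 109.
The total is then ≤ 102·j + 109·(12 − j) = 1308 − 7j. For this to be ≥ 1243 we need j ≤ 9, so at least 12 − 9 = 3 must reach 103.
Exactly 3 works: 3 values at 109 and 9 at 102 total 1245; lower one of the high values by 2 (still ≥ 103) to hit 1243.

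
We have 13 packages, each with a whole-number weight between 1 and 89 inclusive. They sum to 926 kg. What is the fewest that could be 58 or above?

6

If only k of them are at least 58, the other 13 − k are at most 57, so the total is at most k·89 + (13 − k)·57.
This must reach 926, so k·89 + (13 − k)·57 ≥ 926, giving k ≥ 6.
Exactly 6 works: 6 values at 89 and 7 at 57 total 933; lower one of the high values by 7 (still ≥ 58) to hit 926.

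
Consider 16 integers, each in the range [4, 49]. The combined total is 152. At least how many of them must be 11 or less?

5

Each value above 11 is at least 12, contributing at least 12 − 4 = 8 above the floor 4.
The sum exceeds the floor total 64 by 88, so at most ⌊88/8⌋ = 11 exceed 11, and at least 5 are ≤ 11.
Exactly 5 works: 5 values at 4 and 11 at 12 total 152.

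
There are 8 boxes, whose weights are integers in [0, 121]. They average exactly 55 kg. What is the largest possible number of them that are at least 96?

The total is 8 × 55 = 440.
If k of the values are ≥ 96, the total is ≥ 96k + 0(8 − k).
Setting 96k + 0(8 − k) ≤ 440 gives 96k ≤ 440, so k ≤ 4.
k = 4 is achieved by 4 values at 96 and 4 at 0, total 384; add 56 to one value (staying below 96) to reach 440.

4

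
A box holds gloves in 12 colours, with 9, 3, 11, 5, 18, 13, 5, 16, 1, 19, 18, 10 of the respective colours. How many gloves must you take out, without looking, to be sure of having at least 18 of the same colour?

In the worst case you take as many as possible of each colour without reaching 18: 9 + 3 + 11 + 5 + 17 + 13 + 5 + 16 + 1 + 17 + 17 + 10 = 124.
The next one must give 18 of some colour, so 124 + 1 = 125.

125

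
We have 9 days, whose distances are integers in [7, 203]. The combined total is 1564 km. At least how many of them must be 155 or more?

If only k of them are at least 155, the other 9 − k are at most 154, so the total is at most k·203 + (9 − k)·154.
This must reach 1564, so k·203 + (9 − k)·154 ≥ 1564, giving k ≥ 4.
Exactly 4 works: 4 values at 203 and 5 at 154 total 1582; lower one of the high values by 18 (still ≥ 155) to hit 1564.

4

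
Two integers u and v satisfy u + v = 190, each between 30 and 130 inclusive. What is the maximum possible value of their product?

9025

uv = u(190 − u) is maximized when u is as near 190/2 as the bounds allow.
Taking u = 95 and v = 95 (both in [30, 130]) gives uv = 9025.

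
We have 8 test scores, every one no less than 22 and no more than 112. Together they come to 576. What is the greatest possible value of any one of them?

To make one score as large as possible, make the other 7 as small as possible.
The other 7 contribute at least 7 × 22 = 154, leaving at most 576 − 154 = 422.
But each score is capped at 112, so the maximum is 112.
Achievable: one at 112 and the other 7 totalling 464, which fits since 7 × 22 ≤ 464 ≤ 7 × 112.

112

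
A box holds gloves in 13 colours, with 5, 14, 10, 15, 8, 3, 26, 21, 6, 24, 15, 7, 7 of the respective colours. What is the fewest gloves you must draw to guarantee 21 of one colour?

151

In the worst case you take as many as possible of each colour without reaching 21: 5 + 14 + 10 + 15 + 8 + 3 + 20 + 20 + 6 + 20 + 15 + 7 + 7 = 150.
The next one must give 21 of some colour, so 150 + 1 = 151.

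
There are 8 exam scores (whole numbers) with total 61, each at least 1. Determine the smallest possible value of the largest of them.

8

The 8 values sum to 61, so their maximum is at least ⌈61/8⌉ = 8.
Taking 3 copies of 7 and 5 copies of 8 gives exactly 61, so 8 is attained.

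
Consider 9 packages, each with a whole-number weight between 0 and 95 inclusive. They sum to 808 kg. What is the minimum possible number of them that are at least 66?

8

Suppose at most 9 − j of them reach 66; then j values are ≤ 65 and the rest ≤ 95.
The total is then ≤ 65·j + 95·(9 − j) = 855 − 30j. For this to be ≥ 808 we need j ≤ 1, so at least 9 − 1 = 8 must reach 66.
Exactly 8 works: 8 values at 95 and 1 at 65 total 825; lower one of the high values by 17 (still ≥ 66) to hit 808.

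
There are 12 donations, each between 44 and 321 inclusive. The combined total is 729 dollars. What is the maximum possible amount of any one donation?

Maximizing one value means minimizing the remaining 11.
The other 11 contribute at least 11 × 44 = 484, leaving at most 729 − 484 = 245.
Since 245 ≤ 321, this is achievable: one at 245 and 11 at 44.

245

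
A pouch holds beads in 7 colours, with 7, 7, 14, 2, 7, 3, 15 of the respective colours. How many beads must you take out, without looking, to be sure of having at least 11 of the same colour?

47

In the worst case you take as many as possible of each colour without reaching 11: 7 + 7 + 10 + 2 + 7 + 3 + 10 = 46.
The next one must give 11 of some colour, so 46 + 1 = 47.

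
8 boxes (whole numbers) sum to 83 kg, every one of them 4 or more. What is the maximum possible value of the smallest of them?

The 8 values sum to 83, so their minimum is at most ⌊83/8⌋ = 10.
Taking 5 copies of 10 and 3 copies of 11 gives exactly 83, so 10 is attained.

10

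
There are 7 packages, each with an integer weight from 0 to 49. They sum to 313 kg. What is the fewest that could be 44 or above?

If only k of them are at least 44, the other 7 − k are at most 43, so the total is at most k·49 + (7 − k)·43.
This must reach 313, so k·49 + (7 − k)·43 ≥ 313, giving k ≥ 2.
Exactly 2 works: 2 values at 49 and 5 at 43 total 313.

2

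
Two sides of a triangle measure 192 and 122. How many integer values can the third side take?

243

The triangle inequality gives |192 − 122| < c < 192 + 122, i.e. 70 < c < 314.
So c can be any integer from 71 to 313: 243 values.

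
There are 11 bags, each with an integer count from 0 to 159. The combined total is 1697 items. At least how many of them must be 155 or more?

Suppose at most 11 − j of them reach 155; then j values are ≤ 154 and the rest ≤ 159.
The total is then ≤ 154·j + 159·(11 − j) = 1749 − 5j. For this to be ≥ 1697 we need j ≤ 10, so at least 11 − 10 = 1 must reach 155.
Exactly 1 works: 1 value at 159 and 10 at 154 total 1699; lower one of the high values by 2 (still ≥ 155) to hit 1697.

1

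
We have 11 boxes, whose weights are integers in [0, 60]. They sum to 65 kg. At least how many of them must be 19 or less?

8

If only k of them are at most 19, the other 11 − k are at least 20, so the total is at least (11 − k)·20 + k·0.
This is ≤ 65, so (11 − k)·20 + 0k ≤ 65, which gives k ≥ 8.
Exactly 8 works: 8 values at 0 and 3 at 20 total 60; raise one of the low values by 5 (still ≤ 19) to hit 65.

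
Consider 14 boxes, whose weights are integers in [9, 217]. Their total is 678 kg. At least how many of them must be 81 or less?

7

If only k of them are at most 81, the other 14 − k are at least 82, so the total is at least (14 − k)·82 + k·9.
This is ≤ 678, so (14 − k)·82 + 9k ≤ 678, which gives k ≥ 7.
Exactly 7 works: 7 values at 9 and 7 at 82 total 637; raise one of the low values by 41 (still ≤ 81) to hit 678.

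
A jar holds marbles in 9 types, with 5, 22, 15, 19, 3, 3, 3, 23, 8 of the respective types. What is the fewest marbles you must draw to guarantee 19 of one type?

92

In the worst case you take as many as possible of each type without reaching 19: 5 + 18 + 15 + 18 + 3 + 3 + 3 + 18 + 8 = 91.
The next one must give 19 of some type, so 91 + 1 = 92.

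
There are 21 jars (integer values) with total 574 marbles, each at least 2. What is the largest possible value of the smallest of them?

27

The 21 values sum to 574, so their minimum is at most ⌊574/21⌋ = 27.
Achievable: 14 of them at 27 and 7 at 28 total 574.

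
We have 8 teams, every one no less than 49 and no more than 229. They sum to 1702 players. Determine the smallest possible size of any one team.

99

To make one team as small as possible, make the other 7 as large as possible.
The other 7 contribute at most 7 × 229 = 1603, leaving at least 1702 − 1603 = 99.
Since 99 ≥ 49, this is achievable: one at 99 and 7 at 229.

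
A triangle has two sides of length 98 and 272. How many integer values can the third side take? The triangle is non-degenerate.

195

The triangle inequality gives |98 − 272| < c < 98 + 272, i.e. 174 < c < 370.
So c can be any integer from 175 to 369: 195 values.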